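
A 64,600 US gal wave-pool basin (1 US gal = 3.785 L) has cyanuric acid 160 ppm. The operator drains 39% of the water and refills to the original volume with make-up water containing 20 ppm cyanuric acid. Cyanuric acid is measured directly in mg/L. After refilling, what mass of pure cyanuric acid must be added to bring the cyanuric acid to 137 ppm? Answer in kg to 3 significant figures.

7.73 kg

Volume: 64,600 US gal × 3.785 L/gal = 244,511 L.
After draining 39% and refilling: 160 × 0.61 + 20 × 0.39 = 105.4 ppm.
Deficit to target: 137 − 105.4 = 31.6 mg/L.
Mass: 31.6 mg/L × 244,511 L = 7727 g cyanuric acid.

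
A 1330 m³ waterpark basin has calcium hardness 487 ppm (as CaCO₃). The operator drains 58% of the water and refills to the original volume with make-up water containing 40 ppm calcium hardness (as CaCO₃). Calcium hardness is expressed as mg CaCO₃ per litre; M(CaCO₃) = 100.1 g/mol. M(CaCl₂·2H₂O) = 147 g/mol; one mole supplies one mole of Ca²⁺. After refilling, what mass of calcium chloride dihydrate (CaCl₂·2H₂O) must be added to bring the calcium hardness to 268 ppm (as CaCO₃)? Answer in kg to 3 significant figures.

Volume: 1330 m³ = 1,330,000 L.
After draining 58% and refilling: 487 × 0.42 + 40 × 0.58 = 227.74 ppm.
Deficit to target: 268 − 227.74 = 40.26 mg/L.
As CaCO₃: 40.26 mg/L × 1,330,000 L = 53,550 g; ÷ 100.1 = 534.9 mol Ca²⁺.
Mass: 534.9 × 147 = 78,630 g.

78.6 kg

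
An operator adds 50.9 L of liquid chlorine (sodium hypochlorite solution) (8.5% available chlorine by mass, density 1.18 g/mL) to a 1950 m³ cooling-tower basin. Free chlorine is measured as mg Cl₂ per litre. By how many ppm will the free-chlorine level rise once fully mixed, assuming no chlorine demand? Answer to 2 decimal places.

2.62 ppm

Volume: 1950 m³ = 1,950,000 L.
Mass of solution: 50.9 L × 1000 mL/L × 1.18 g/mL = 60,060 g.
Available chlorine delivered: 60,060 g × 0.085 = 5105 g as Cl₂.
Concentration rise: 5105 g / 1,950,000 L = 2.618 mg/L = 2.62 ppm.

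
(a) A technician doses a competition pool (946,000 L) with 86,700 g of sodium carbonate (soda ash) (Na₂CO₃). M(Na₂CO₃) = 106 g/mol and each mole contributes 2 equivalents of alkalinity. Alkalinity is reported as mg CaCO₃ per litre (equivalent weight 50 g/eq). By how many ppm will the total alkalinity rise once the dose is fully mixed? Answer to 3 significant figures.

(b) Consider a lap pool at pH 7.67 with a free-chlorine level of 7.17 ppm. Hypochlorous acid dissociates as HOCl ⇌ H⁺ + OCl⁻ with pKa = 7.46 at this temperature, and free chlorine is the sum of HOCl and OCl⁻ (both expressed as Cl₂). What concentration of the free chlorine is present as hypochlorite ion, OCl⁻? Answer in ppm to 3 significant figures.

(a) 86.5 ppm; (b) 4.44 ppm

(a) Moles of Na₂CO₃: 86,700 g ÷ 106 g/mol = 817.9 mol → 1636 eq of alkalinity.
(a) As CaCO₃: 1636 eq × 50 g/eq = 81,790 g.
(a) Rise: 81,790 g / 946,000 L × 1000 = 86.46 mg/L.

(b) [OCl⁻]/[HOCl] = 10^(pH − pKa) = 10^(7.67 − 7.46) = 10^0.21 = 1.622.
(b) Fraction as HOCl = 1 / (1 + 1.622) = 0.3814.
(b) OCl⁻ = (1 − 0.3814) × 7.17 ppm = 4.435 ppm.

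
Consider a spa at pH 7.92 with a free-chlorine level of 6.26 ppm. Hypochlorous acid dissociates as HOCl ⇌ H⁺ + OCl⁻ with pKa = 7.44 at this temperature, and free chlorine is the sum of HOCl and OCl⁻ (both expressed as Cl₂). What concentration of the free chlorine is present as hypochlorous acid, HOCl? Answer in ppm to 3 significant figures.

[OCl⁻]/[HOCl] = 10^(pH − pKa) = 10^(7.92 − 7.44) = 10^0.48 = 3.02.
Fraction as HOCl = 1 / (1 + 3.02) = 0.2488.
HOCl = 0.2488 × 6.26 ppm = 1.557 ppm.

1.56 ppm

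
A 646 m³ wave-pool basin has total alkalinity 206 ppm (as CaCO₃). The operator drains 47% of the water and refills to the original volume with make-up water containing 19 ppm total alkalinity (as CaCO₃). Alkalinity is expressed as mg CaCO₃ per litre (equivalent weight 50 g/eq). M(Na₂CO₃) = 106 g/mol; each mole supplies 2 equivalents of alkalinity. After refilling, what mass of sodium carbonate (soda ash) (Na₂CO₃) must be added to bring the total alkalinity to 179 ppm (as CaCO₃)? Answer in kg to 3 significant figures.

Volume: 646 m³ = 646,000 L.
After draining 47% and refilling: 206 × 0.53 + 19 × 0.47 = 118.11 ppm.
Deficit to target: 179 − 118.11 = 60.89 mg/L.
As CaCO₃: 60.89 mg/L × 646,000 L = 39,330 g; ÷ 50 g/eq ÷ 2 = 393.3 mol Na₂CO₃.
Mass: 393.3 × 106 = 41,700 g.

41.7 kg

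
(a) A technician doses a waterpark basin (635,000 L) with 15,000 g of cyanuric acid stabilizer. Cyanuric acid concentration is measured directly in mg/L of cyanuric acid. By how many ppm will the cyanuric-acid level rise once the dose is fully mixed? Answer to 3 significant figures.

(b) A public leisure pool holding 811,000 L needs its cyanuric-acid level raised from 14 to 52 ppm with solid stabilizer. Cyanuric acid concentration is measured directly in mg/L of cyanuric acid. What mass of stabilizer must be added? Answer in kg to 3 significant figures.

(a) Rise: 15,000 g / 635,000 L × 1000 = 23.62 mg/L.

(b) CYA to add: (52 − 14) = 38 mg/L × 811,000 L = 30,820 g cyanuric acid.

(a) 23.6 ppm; (b) 30.8 kg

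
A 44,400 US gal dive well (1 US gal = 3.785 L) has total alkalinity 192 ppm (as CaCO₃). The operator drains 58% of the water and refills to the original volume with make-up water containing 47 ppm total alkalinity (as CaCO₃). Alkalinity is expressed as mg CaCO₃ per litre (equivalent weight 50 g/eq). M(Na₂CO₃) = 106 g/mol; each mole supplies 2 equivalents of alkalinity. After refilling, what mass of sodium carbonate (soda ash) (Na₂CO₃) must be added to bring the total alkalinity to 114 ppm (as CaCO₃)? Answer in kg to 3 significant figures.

1.09 kg

Volume: 44,400 US gal × 3.785 L/gal = 168,054 L.
After draining 58% and refilling: 192 × 0.42 + 47 × 0.58 = 107.9 ppm.
Deficit to target: 114 − 107.9 = 6.1 mg/L.
As CaCO₃: 6.1 mg/L × 168,054 L = 1025 g; ÷ 50 g/eq ÷ 2 = 10.25 mol Na₂CO₃.
Mass: 10.25 × 106 = 1087 g.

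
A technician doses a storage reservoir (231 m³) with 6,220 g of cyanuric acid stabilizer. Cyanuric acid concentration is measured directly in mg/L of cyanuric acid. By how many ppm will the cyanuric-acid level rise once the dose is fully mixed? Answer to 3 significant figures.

26.9 ppm

Volume: 231 m³ = 231,000 L.
Rise: 6,220 g / 231,000 L × 1000 = 26.93 mg/L.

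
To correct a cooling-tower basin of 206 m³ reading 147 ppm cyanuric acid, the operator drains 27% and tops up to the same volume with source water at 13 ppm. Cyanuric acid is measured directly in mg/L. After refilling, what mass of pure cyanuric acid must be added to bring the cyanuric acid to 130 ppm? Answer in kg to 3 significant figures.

3.95 kg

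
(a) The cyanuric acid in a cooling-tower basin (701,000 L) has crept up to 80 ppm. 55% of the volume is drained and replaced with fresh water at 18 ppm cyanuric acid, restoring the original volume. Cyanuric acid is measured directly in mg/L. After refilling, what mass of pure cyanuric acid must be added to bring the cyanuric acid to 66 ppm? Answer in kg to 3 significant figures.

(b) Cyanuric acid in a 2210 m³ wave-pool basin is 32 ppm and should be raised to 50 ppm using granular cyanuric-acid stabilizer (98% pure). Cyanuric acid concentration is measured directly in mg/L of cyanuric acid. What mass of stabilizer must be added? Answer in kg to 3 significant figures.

(a) After draining 55% and refilling: 80 × 0.45 + 18 × 0.55 = 45.9 ppm.
(a) Deficit to target: 66 − 45.9 = 20.1 mg/L.
(a) Mass: 20.1 mg/L × 701,000 L = 14,090 g cyanuric acid.

(b) Volume: 2210 m³ = 2,210,000 L.
(b) CYA to add: (50 − 32) = 18 mg/L × 2,210,000 L = 39,780 g cyanuric acid.
(b) At 98% purity: 39,780 / 0.98 = 40,590 g product.

(a) 14.1 kg; (b) 40.6 kg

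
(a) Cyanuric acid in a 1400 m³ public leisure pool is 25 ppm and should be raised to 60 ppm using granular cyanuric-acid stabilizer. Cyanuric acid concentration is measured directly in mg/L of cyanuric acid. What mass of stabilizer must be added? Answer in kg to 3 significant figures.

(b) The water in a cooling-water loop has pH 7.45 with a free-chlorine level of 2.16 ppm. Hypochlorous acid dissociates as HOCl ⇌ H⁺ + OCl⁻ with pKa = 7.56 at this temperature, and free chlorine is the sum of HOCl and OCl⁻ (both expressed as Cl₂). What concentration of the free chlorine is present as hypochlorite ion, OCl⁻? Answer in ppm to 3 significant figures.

(a) 49.0 kg; (b) 0.944 ppm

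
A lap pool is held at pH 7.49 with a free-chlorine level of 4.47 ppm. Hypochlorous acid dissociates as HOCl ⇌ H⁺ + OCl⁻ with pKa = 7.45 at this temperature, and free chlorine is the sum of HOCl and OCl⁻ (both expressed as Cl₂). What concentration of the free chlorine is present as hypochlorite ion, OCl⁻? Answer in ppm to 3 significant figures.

[OCl⁻]/[HOCl] = 10^(pH − pKa) = 10^(7.49 − 7.45) = 10^0.04 = 1.096.
Fraction as HOCl = 1 / (1 + 1.096) = 0.477.
OCl⁻ = (1 − 0.477) × 4.47 ppm = 2.338 ppm.

2.34 ppm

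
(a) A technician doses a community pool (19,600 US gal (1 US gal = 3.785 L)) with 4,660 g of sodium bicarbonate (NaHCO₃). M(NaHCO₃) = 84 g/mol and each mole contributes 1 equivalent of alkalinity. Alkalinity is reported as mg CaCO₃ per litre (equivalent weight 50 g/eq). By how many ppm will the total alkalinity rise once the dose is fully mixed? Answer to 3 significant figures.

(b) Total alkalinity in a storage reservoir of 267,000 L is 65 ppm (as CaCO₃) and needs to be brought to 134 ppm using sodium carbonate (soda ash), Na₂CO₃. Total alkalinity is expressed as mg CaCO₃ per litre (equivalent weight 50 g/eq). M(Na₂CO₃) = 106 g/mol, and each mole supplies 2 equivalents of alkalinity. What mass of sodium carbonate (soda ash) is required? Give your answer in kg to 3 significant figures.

(a) Volume: 19,600 US gal × 3.785 L/gal = 74,186 L.
(a) Moles of NaHCO₃: 4,660 g ÷ 84 g/mol = 55.48 mol → 55.48 eq of alkalinity.
(a) As CaCO₃: 55.48 eq × 50 g/eq = 2774 g.
(a) Rise: 2774 g / 74,186 L × 1000 = 37.39 mg/L.

(b) Alkalinity to add: (134 − 65) = 69 mg/L as CaCO₃ × 267,000 L = 18,420 g as CaCO₃.
(b) Equivalents: 18,420 g ÷ 50 g/eq = 368.5 eq.
(b) Each mole of Na₂CO₃ supplies 2 eq, so 368.5 / 2 = 184.2 mol.
(b) Mass: 184.2 mol × 106 g/mol = 19,530 g.

(a) 37.4 ppm; (b) 19.5 kg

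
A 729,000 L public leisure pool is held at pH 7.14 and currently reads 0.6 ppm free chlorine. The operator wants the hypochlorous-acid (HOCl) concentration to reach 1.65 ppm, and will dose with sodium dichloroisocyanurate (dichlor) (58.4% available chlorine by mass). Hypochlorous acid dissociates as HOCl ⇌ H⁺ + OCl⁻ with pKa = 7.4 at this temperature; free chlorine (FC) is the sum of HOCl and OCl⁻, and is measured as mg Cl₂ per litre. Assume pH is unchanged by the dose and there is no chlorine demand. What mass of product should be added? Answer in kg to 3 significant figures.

2.44 kg

[OCl⁻]/[HOCl] = 10^(pH − pKa) = 10^(7.14 − 7.4) = 0.5495; fraction as HOCl = 1/(1 + 0.5495) = 0.6454.
Free chlorine required for 1.65 ppm HOCl: 1.65 / 0.6454 = 2.557 ppm.
FC to add: 2.557 − 0.6 = 1.957 mg/L as Cl₂.
Cl₂ equivalent: 1.957 mg/L × 729,000 L = 1426 g.
Product at 58.4% available Cl: 1426 / 0.584 = 2443 g.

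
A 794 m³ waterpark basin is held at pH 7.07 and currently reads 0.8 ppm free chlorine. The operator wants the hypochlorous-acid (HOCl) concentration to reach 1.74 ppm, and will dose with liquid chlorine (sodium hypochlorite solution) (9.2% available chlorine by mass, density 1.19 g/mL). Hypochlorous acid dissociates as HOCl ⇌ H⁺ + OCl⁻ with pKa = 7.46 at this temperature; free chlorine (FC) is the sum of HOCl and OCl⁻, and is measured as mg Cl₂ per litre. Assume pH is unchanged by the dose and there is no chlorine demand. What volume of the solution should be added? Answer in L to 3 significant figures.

Volume: 794 m³ = 794,000 L.
[OCl⁻]/[HOCl] = 10^(pH − pKa) = 10^(7.07 − 7.46) = 0.4074; fraction as HOCl = 1/(1 + 0.4074) = 0.7105.
Free chlorine required for 1.74 ppm HOCl: 1.74 / 0.7105 = 2.449 ppm.
FC to add: 2.449 − 0.8 = 1.649 mg/L as Cl₂.
Cl₂ equivalent: 1.649 mg/L × 794,000 L = 1309 g.
Product at 9.2% available Cl: 1309 / 0.092 = 14,230 g.
Volume: 14,230 g ÷ 1.19 g/mL = 11,960 mL.

12.0 L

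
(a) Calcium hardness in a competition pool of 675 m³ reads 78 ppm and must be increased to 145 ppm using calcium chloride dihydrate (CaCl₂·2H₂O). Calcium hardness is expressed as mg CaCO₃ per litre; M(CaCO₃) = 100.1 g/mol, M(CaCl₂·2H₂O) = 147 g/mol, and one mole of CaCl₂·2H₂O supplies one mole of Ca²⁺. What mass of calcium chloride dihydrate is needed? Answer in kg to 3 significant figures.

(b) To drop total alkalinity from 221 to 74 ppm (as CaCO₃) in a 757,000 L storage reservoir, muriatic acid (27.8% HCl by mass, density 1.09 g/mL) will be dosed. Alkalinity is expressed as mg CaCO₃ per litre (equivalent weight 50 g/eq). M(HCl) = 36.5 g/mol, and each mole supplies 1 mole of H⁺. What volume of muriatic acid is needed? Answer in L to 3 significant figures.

(a) 66.4 kg; (b) 268 L

(a) Volume: 675 m³ = 675,000 L.
(a) Hardness to add: (145 − 78) = 67 mg/L as CaCO₃ × 675,000 L = 45,220 g as CaCO₃.
(a) Moles of Ca²⁺ (1 mol Ca²⁺ ≡ 1 mol CaCO₃): 45,220 / 100.1 g/mol = 451.8 mol.
(a) Mass of CaCl₂·2H₂O: 451.8 × 147 = 66,410 g.

(b) Alkalinity to neutralize: (221 − 74) = 147 mg/L as CaCO₃ × 757,000 L = 111,300 g as CaCO₃.
(b) Equivalents of H⁺ required: 111,300 ÷ 50 g/eq = 2226 eq = 2226 mol HCl.
(b) Mass of HCl: 2226 × 36.5 = 81,230 g.
(b) Mass of 27.8% solution: 81,230 / 0.278 = 292,200 g.
(b) Volume: 292,200 g ÷ 1.09 g/mL = 268,100 mL.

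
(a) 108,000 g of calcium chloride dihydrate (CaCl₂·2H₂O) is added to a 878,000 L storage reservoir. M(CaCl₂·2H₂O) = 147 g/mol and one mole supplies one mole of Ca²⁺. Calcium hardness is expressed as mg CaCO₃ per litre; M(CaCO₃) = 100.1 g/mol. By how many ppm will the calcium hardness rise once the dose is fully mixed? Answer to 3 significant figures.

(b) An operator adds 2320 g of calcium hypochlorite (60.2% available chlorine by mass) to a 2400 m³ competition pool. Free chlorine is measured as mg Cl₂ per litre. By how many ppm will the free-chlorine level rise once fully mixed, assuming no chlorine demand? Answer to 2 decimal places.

(a) 83.8 ppm; (b) 0.58 ppm

(a) Moles of Ca²⁺: 108,000 g ÷ 147 g/mol = 734.7 mol.
(a) As CaCO₃: 734.7 mol × 100.1 g/mol = 73,540 g.
(a) Rise: 73,540 g / 878,000 L × 1000 = 83.76 mg/L.

(b) Volume: 2400 m³ = 2,400,000 L.
(b) Available chlorine delivered: 2320 g × 0.602 = 1397 g as Cl₂.
(b) Concentration rise: 1397 g / 2,400,000 L = 0.5819 mg/L = 0.58 ppm.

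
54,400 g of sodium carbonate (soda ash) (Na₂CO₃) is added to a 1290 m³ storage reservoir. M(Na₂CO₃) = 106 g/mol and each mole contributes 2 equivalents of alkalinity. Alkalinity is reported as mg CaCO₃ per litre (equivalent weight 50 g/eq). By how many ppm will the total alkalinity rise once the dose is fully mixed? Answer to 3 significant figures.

39.8 ppm

Volume: 1290 m³ = 1,290,000 L.
Moles of Na₂CO₃: 54,400 g ÷ 106 g/mol = 513.2 mol → 1026 eq of alkalinity.
As CaCO₃: 1026 eq × 50 g/eq = 51,320 g.
Rise: 51,320 g / 1,290,000 L × 1000 = 39.78 mg/L.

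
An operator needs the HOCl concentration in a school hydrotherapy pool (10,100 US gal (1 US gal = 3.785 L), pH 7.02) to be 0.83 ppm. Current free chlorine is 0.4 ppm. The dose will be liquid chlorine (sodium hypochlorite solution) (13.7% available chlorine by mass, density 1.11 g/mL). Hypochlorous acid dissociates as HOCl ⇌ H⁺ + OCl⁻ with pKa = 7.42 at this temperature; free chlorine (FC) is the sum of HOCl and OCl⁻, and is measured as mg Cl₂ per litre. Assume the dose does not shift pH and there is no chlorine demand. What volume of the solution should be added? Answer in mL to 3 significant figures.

Volume: 10,100 US gal × 3.785 L/gal = 38,228 L.
[OCl⁻]/[HOCl] = 10^(pH − pKa) = 10^(7.02 − 7.42) = 0.3981; fraction as HOCl = 1/(1 + 0.3981) = 0.7153.
Free chlorine required for 0.83 ppm HOCl: 0.83 / 0.7153 = 1.16 ppm.
FC to add: 1.16 − 0.4 = 0.7604 mg/L as Cl₂.
Cl₂ equivalent: 0.7604 mg/L × 38,228 L = 29.07 g.
Product at 13.7% available Cl: 29.07 / 0.137 = 212.2 g.
Volume: 212.2 g ÷ 1.11 g/mL = 191.2 mL.

191 mL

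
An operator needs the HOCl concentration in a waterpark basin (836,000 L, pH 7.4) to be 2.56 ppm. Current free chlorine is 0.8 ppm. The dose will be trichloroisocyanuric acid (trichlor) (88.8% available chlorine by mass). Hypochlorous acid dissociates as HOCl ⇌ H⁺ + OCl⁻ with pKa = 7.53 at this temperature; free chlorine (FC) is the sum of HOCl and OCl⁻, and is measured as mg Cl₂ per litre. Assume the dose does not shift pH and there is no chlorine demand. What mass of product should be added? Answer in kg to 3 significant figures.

3.44 kg

[OCl⁻]/[HOCl] = 10^(pH − pKa) = 10^(7.4 − 7.53) = 0.7413; fraction as HOCl = 1/(1 + 0.7413) = 0.5743.
Free chlorine required for 2.56 ppm HOCl: 2.56 / 0.5743 = 4.458 ppm.
FC to add: 4.458 − 0.8 = 3.658 mg/L as Cl₂.
Cl₂ equivalent: 3.658 mg/L × 836,000 L = 3058 g.
Product at 88.8% available Cl: 3058 / 0.888 = 3444 g.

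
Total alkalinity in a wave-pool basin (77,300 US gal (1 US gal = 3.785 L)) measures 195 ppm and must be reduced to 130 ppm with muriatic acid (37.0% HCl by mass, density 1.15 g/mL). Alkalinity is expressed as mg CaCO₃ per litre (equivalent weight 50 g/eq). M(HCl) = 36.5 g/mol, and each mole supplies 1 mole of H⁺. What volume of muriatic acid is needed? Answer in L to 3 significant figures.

32.6 L

Volume: 77,300 US gal × 3.785 L/gal = 292,580 L.
Alkalinity to neutralize: (195 − 130) = 65 mg/L as CaCO₃ × 292,580 L = 19,020 g as CaCO₃.
Equivalents of H⁺ required: 19,020 ÷ 50 g/eq = 380.4 eq = 380.4 mol HCl.
Mass of HCl: 380.4 × 36.5 = 13,880 g.
Mass of 37.0% solution: 13,880 / 0.37 = 37,520 g.
Volume: 37,520 g ÷ 1.15 g/mL = 32,630 mL.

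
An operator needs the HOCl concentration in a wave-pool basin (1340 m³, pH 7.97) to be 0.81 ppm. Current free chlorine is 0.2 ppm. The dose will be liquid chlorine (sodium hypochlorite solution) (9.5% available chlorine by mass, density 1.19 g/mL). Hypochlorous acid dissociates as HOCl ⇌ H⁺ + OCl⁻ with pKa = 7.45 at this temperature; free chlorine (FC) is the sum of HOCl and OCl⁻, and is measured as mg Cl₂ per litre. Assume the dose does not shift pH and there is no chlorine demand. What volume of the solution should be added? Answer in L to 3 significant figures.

39.0 L

Volume: 1340 m³ = 1,340,000 L.
[OCl⁻]/[HOCl] = 10^(pH − pKa) = 10^(7.97 − 7.45) = 3.311; fraction as HOCl = 1/(1 + 3.311) = 0.2319.
Free chlorine required for 0.81 ppm HOCl: 0.81 / 0.2319 = 3.492 ppm.
FC to add: 3.492 − 0.2 = 3.292 mg/L as Cl₂.
Cl₂ equivalent: 3.292 mg/L × 1,340,000 L = 4411 g.
Product at 9.5% available Cl: 4411 / 0.095 = 46,440 g.
Volume: 46,440 g ÷ 1.19 g/mL = 39,020 mL.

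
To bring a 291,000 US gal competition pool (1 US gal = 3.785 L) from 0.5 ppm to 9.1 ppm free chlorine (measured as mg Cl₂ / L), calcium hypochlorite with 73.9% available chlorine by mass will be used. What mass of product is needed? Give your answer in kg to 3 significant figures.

12.8 kg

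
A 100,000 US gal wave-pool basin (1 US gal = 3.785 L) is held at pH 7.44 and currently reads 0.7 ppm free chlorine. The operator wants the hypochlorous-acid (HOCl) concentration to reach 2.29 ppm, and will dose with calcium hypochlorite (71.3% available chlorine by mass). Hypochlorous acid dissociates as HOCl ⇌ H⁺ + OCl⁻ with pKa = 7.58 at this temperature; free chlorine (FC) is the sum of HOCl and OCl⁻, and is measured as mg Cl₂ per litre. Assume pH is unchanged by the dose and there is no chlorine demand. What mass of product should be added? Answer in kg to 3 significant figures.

Volume: 100,000 US gal × 3.785 L/gal = 378,500 L.
[OCl⁻]/[HOCl] = 10^(pH − pKa) = 10^(7.44 − 7.58) = 0.7244; fraction as HOCl = 1/(1 + 0.7244) = 0.5799.
Free chlorine required for 2.29 ppm HOCl: 2.29 / 0.5799 = 3.949 ppm.
FC to add: 3.949 − 0.7 = 3.249 mg/L as Cl₂.
Cl₂ equivalent: 3.249 mg/L × 378,500 L = 1230 g.
Product at 71.3% available Cl: 1230 / 0.713 = 1725 g.

1.72 kg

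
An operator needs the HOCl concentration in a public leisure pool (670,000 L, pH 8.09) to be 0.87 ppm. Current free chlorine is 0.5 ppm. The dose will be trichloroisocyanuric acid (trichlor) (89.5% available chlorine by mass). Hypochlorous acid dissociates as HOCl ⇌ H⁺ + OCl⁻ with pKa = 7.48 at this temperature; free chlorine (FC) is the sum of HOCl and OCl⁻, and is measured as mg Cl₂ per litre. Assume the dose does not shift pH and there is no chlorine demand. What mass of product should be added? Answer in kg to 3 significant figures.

2.93 kg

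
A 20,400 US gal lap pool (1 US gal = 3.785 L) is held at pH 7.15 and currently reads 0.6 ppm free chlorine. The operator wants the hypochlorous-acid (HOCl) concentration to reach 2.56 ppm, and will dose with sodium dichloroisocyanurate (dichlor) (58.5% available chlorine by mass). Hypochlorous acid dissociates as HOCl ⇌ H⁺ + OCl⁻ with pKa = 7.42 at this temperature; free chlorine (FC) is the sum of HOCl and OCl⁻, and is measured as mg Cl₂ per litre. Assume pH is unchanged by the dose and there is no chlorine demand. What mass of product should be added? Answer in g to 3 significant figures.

Volume: 20,400 US gal × 3.785 L/gal = 77,214 L.
[OCl⁻]/[HOCl] = 10^(pH − pKa) = 10^(7.15 − 7.42) = 0.537; fraction as HOCl = 1/(1 + 0.537) = 0.6506.
Free chlorine required for 2.56 ppm HOCl: 2.56 / 0.6506 = 3.935 ppm.
FC to add: 3.935 − 0.6 = 3.335 mg/L as Cl₂.
Cl₂ equivalent: 3.335 mg/L × 77,214 L = 257.5 g.
Product at 58.5% available Cl: 257.5 / 0.585 = 440.2 g.

440 g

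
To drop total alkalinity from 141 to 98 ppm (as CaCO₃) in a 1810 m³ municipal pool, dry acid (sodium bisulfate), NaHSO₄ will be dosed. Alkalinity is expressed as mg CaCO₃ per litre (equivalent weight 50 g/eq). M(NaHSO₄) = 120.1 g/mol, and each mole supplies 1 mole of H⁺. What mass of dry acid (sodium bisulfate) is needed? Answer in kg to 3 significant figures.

187 kg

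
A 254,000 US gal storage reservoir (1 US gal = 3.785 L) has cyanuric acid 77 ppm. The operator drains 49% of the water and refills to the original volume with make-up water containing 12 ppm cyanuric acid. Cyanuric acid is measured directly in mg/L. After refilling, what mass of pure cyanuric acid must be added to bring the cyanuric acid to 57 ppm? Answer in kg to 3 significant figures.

Volume: 254,000 US gal × 3.785 L/gal = 961,390 L.
After draining 49% and refilling: 77 × 0.51 + 12 × 0.49 = 45.15 ppm.
Deficit to target: 57 − 45.15 = 11.85 mg/L.
Mass: 11.85 mg/L × 961,390 L = 11,390 g cyanuric acid.

11.4 kg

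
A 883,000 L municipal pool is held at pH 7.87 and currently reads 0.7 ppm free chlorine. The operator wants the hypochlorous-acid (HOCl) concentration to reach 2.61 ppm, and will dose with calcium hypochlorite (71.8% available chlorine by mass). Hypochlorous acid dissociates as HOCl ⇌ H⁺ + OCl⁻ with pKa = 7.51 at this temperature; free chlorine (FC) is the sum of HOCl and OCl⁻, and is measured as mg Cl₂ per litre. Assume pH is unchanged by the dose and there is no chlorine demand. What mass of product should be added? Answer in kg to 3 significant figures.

[OCl⁻]/[HOCl] = 10^(pH − pKa) = 10^(7.87 − 7.51) = 2.291; fraction as HOCl = 1/(1 + 2.291) = 0.3039.
Free chlorine required for 2.61 ppm HOCl: 2.61 / 0.3039 = 8.589 ppm.
FC to add: 8.589 − 0.7 = 7.889 mg/L as Cl₂.
Cl₂ equivalent: 7.889 mg/L × 883,000 L = 6966 g.
Product at 71.8% available Cl: 6966 / 0.718 = 9702 g.

9.70 kg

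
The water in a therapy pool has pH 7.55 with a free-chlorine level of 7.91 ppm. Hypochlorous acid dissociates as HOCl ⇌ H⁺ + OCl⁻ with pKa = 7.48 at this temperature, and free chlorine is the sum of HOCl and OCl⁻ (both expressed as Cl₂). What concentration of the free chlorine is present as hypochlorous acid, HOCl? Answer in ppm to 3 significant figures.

3.64 ppm

[OCl⁻]/[HOCl] = 10^(pH − pKa) = 10^(7.55 − 7.48) = 10^0.07 = 1.175.
Fraction as HOCl = 1 / (1 + 1.175) = 0.4598.
HOCl = 0.4598 × 7.91 ppm = 3.637 ppm.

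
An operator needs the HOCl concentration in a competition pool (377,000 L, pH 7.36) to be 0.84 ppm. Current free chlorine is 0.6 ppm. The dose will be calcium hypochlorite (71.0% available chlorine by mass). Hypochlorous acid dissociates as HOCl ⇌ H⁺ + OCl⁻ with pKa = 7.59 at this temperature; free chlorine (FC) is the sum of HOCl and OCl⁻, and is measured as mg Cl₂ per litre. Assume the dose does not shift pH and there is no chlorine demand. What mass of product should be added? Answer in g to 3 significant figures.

[OCl⁻]/[HOCl] = 10^(pH − pKa) = 10^(7.36 − 7.59) = 0.5888; fraction as HOCl = 1/(1 + 0.5888) = 0.6294.
Free chlorine required for 0.84 ppm HOCl: 0.84 / 0.6294 = 1.335 ppm.
FC to add: 1.335 − 0.6 = 0.7346 mg/L as Cl₂.
Cl₂ equivalent: 0.7346 mg/L × 377,000 L = 277 g.
Product at 71.0% available Cl: 277 / 0.71 = 390.1 g.

390 g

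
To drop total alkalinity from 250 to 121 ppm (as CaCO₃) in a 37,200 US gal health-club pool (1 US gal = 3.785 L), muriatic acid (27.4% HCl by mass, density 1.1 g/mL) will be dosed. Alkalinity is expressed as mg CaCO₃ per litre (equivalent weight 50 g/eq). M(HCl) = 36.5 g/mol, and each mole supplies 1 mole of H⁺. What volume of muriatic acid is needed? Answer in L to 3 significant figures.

44.0 L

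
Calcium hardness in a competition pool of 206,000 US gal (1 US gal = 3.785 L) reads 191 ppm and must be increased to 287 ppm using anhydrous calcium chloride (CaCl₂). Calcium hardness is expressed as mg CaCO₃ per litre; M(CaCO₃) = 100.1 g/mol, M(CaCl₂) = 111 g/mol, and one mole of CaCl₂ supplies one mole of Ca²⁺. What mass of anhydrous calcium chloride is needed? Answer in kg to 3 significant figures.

83.0 kg

Volume: 206,000 US gal × 3.785 L/gal = 779,710 L.
Hardness to add: (287 − 191) = 96 mg/L as CaCO₃ × 779,710 L = 74,850 g as CaCO₃.
Moles of Ca²⁺ (1 mol Ca²⁺ ≡ 1 mol CaCO₃): 74,850 / 100.1 g/mol = 747.8 mol.
Mass of CaCl₂: 747.8 × 111 = 83,000 g.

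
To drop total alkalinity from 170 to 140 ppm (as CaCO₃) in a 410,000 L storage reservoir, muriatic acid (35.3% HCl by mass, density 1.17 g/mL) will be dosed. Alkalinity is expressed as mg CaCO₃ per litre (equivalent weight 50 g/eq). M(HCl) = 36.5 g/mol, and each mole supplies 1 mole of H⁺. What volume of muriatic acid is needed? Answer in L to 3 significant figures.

21.7 L

Alkalinity to neutralize: (170 − 140) = 30 mg/L as CaCO₃ × 410,000 L = 12,300 g as CaCO₃.
Equivalents of H⁺ required: 12,300 ÷ 50 g/eq = 246 eq = 246 mol HCl.
Mass of HCl: 246 × 36.5 = 8979 g.
Mass of 35.3% solution: 8979 / 0.353 = 25,440 g.
Volume: 25,440 g ÷ 1.17 g/mL = 21,740 mL.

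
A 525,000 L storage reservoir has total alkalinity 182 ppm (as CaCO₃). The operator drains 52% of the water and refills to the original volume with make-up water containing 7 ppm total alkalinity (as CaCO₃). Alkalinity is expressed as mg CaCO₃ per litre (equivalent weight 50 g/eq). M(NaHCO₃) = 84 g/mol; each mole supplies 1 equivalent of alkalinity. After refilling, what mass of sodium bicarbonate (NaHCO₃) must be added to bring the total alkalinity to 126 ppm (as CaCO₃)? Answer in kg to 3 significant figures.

30.9 kg

After draining 52% and refilling: 182 × 0.48 + 7 × 0.52 = 91 ppm.
Deficit to target: 126 − 91 = 35 mg/L.
As CaCO₃: 35 mg/L × 525,000 L = 18,380 g; ÷ 50 g/eq ÷ 1 = 367.5 mol NaHCO₃.
Mass: 367.5 × 84 = 30,870 g.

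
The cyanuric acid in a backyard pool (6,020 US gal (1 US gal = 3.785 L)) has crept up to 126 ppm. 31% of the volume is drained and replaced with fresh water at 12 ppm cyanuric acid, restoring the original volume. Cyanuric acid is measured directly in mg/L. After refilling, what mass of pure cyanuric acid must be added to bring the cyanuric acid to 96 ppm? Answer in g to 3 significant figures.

Volume: 6,020 US gal × 3.785 L/gal = 22,786 L.
After draining 31% and refilling: 126 × 0.69 + 12 × 0.31 = 90.66 ppm.
Deficit to target: 96 − 90.66 = 5.34 mg/L.
Mass: 5.34 mg/L × 22,786 L = 121.7 g cyanuric acid.

122 g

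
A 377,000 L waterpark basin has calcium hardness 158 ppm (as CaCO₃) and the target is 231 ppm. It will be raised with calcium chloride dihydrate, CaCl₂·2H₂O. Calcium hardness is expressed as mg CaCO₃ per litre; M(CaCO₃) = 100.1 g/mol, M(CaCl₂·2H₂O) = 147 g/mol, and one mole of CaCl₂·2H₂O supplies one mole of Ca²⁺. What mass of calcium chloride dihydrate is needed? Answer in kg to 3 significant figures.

40.4 kg

Hardness to add: (231 − 158) = 73 mg/L as CaCO₃ × 377,000 L = 27,520 g as CaCO₃.
Moles of Ca²⁺ (1 mol Ca²⁺ ≡ 1 mol CaCO₃): 27,520 / 100.1 g/mol = 274.9 mol.
Mass of CaCl₂·2H₂O: 274.9 × 147 = 40,420 g.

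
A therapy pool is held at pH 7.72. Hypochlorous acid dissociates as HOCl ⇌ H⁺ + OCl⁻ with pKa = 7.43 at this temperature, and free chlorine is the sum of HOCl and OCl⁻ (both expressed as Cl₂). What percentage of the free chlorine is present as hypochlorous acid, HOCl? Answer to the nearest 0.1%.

[OCl⁻]/[HOCl] = 10^(pH − pKa) = 10^(7.72 − 7.43) = 10^0.29 = 1.95.
Fraction as HOCl = 1 / (1 + 1.95) = 0.339.

33.9%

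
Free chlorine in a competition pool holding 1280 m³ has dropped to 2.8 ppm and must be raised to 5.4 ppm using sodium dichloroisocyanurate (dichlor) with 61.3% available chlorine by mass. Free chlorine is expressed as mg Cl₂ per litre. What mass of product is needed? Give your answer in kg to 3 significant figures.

5.43 kg

Volume: 1280 m³ = 1,280,000 L.
Chlorine deficit: 5.4 − 2.8 = 2.6 ppm = 2.6 mg/L as Cl₂.
Cl₂ equivalent needed: 2.6 mg/L × 1,280,000 L = 3,328,000 mg = 3328 g.
Product at 61.3% available chlorine: 3328 / 0.613 = 5429 g.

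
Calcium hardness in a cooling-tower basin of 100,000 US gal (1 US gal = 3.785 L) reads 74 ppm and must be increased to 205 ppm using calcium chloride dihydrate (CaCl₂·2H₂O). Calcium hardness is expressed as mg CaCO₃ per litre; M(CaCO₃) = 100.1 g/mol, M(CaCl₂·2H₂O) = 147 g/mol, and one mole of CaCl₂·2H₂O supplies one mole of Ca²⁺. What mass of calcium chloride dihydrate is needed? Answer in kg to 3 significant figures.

Volume: 100,000 US gal × 3.785 L/gal = 378,500 L.
Hardness to add: (205 − 74) = 131 mg/L as CaCO₃ × 378,500 L = 49,580 g as CaCO₃.
Moles of Ca²⁺ (1 mol Ca²⁺ ≡ 1 mol CaCO₃): 49,580 / 100.1 g/mol = 495.3 mol.
Mass of CaCl₂·2H₂O: 495.3 × 147 = 72,810 g.

72.8 kg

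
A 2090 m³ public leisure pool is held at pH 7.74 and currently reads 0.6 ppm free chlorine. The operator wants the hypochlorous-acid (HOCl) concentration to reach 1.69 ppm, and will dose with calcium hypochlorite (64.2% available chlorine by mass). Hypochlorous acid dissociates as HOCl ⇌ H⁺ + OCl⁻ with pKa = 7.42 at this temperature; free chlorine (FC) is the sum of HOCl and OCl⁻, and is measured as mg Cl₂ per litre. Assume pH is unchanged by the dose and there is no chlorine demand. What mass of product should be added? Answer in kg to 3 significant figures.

15.0 kg

Volume: 2090 m³ = 2,090,000 L.
[OCl⁻]/[HOCl] = 10^(pH − pKa) = 10^(7.74 − 7.42) = 2.089; fraction as HOCl = 1/(1 + 2.089) = 0.3237.
Free chlorine required for 1.69 ppm HOCl: 1.69 / 0.3237 = 5.221 ppm.
FC to add: 5.221 − 0.6 = 4.621 mg/L as Cl₂.
Cl₂ equivalent: 4.621 mg/L × 2,090,000 L = 9658 g.
Product at 64.2% available Cl: 9658 / 0.642 = 15,040 g.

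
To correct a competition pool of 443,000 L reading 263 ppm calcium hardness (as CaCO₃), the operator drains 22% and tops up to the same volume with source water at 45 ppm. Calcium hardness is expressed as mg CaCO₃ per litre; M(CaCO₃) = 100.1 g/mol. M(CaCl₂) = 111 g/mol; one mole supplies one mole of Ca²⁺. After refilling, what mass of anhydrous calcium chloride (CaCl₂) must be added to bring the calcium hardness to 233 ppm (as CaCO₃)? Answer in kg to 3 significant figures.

After draining 22% and refilling: 263 × 0.78 + 45 × 0.22 = 215.04 ppm.
Deficit to target: 233 − 215.04 = 17.96 mg/L.
As CaCO₃: 17.96 mg/L × 443,000 L = 7956 g; ÷ 100.1 = 79.48 mol Ca²⁺.
Mass: 79.48 × 111 = 8823 g.

8.82 kg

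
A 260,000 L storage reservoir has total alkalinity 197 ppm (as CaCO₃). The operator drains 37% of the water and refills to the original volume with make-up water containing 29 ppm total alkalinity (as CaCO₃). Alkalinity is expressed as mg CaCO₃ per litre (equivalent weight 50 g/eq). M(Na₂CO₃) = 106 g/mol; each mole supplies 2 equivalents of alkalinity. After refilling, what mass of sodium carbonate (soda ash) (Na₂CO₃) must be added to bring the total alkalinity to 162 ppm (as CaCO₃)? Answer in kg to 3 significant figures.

7.49 kg

After draining 37% and refilling: 197 × 0.63 + 29 × 0.37 = 134.84 ppm.
Deficit to target: 162 − 134.84 = 27.16 mg/L.
As CaCO₃: 27.16 mg/L × 260,000 L = 7062 g; ÷ 50 g/eq ÷ 2 = 70.62 mol Na₂CO₃.
Mass: 70.62 × 106 = 7485 g.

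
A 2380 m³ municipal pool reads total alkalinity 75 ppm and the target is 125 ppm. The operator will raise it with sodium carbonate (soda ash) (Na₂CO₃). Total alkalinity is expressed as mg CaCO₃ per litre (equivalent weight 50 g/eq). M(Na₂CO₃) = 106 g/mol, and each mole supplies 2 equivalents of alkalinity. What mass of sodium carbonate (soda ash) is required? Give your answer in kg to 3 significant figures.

126 kg

Volume: 2380 m³ = 2,380,000 L.
Alkalinity to add: (125 − 75) = 50 mg/L as CaCO₃ × 2,380,000 L = 119,000 g as CaCO₃.
Equivalents: 119,000 g ÷ 50 g/eq = 2380 eq.
Each mole of Na₂CO₃ supplies 2 eq, so 2380 / 2 = 1190 mol.
Mass: 1190 mol × 106 g/mol = 126,100 g.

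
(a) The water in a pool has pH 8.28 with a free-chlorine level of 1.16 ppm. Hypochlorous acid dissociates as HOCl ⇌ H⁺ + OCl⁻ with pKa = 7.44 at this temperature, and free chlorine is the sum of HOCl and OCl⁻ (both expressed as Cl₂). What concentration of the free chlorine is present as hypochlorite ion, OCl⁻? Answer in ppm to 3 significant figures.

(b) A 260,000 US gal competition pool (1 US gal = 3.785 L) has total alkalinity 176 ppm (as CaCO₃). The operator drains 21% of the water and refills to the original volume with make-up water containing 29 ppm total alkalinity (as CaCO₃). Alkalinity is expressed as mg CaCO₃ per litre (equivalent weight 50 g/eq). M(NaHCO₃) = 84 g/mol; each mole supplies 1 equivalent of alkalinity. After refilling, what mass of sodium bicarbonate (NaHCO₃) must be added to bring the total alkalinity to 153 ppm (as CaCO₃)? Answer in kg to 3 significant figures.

(a) 1.01 ppm; (b) 13.0 kg

(a) [OCl⁻]/[HOCl] = 10^(pH − pKa) = 10^(8.28 − 7.44) = 10^0.84 = 6.918.
(a) Fraction as HOCl = 1 / (1 + 6.918) = 0.1263.
(a) OCl⁻ = (1 − 0.1263) × 1.16 ppm = 1.014 ppm.

(b) Volume: 260,000 US gal × 3.785 L/gal = 984,100 L.
(b) After draining 21% and refilling: 176 × 0.79 + 29 × 0.21 = 145.13 ppm.
(b) Deficit to target: 153 − 145.13 = 7.87 mg/L.
(b) As CaCO₃: 7.87 mg/L × 984,100 L = 7745 g; ÷ 50 g/eq ÷ 1 = 154.9 mol NaHCO₃.
(b) Mass: 154.9 × 84 = 13,010 g.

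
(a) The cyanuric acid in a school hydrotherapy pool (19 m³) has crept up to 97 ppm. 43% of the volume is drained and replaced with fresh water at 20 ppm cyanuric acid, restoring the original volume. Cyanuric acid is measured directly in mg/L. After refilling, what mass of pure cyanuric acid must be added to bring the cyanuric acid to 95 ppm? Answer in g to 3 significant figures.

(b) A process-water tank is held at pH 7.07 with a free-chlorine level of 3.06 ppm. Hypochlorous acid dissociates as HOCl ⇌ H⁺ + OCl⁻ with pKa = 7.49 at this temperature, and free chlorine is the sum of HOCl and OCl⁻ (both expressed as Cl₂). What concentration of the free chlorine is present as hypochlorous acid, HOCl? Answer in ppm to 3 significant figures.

(a) Volume: 19 m³ = 19,000 L.
(a) After draining 43% and refilling: 97 × 0.57 + 20 × 0.43 = 63.89 ppm.
(a) Deficit to target: 95 − 63.89 = 31.11 mg/L.
(a) Mass: 31.11 mg/L × 19,000 L = 591.1 g cyanuric acid.

(b) [OCl⁻]/[HOCl] = 10^(pH − pKa) = 10^(7.07 − 7.49) = 10^-0.42 = 0.3802.
(b) Fraction as HOCl = 1 / (1 + 0.3802) = 0.7245.
(b) HOCl = 0.7245 × 3.06 ppm = 2.217 ppm.

(a) 591 g; (b) 2.22 ppm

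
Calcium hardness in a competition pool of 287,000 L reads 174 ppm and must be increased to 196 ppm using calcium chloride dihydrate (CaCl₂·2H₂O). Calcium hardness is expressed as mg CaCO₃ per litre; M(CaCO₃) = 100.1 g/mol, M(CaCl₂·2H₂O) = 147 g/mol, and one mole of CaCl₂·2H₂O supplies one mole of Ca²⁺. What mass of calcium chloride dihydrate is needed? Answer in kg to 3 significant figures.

Hardness to add: (196 − 174) = 22 mg/L as CaCO₃ × 287,000 L = 6314 g as CaCO₃.
Moles of Ca²⁺ (1 mol Ca²⁺ ≡ 1 mol CaCO₃): 6314 / 100.1 g/mol = 63.08 mol.
Mass of CaCl₂·2H₂O: 63.08 × 147 = 9272 g.

9.27 kg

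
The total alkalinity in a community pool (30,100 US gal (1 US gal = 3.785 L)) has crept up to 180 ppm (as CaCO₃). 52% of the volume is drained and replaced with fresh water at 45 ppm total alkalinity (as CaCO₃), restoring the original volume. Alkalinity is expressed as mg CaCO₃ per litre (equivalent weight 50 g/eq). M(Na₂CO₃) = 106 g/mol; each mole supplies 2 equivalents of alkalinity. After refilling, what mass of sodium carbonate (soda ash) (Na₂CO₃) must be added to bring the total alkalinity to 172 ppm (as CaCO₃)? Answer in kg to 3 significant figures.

7.51 kg

Volume: 30,100 US gal × 3.785 L/gal = 113,928 L.
After draining 52% and refilling: 180 × 0.48 + 45 × 0.52 = 109.8 ppm.
Deficit to target: 172 − 109.8 = 62.2 mg/L.
As CaCO₃: 62.2 mg/L × 113,928 L = 7086 g; ÷ 50 g/eq ÷ 2 = 70.86 mol Na₂CO₃.
Mass: 70.86 × 106 = 7512 g.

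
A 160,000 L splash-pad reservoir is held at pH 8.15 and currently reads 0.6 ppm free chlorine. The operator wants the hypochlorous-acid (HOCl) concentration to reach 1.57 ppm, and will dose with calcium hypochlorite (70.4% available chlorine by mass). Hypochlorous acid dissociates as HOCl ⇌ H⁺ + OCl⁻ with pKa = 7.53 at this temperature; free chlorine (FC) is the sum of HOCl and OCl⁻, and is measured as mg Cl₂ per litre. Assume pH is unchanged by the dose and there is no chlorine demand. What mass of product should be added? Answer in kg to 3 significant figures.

1.71 kg

[OCl⁻]/[HOCl] = 10^(pH − pKa) = 10^(8.15 − 7.53) = 4.169; fraction as HOCl = 1/(1 + 4.169) = 0.1935.
Free chlorine required for 1.57 ppm HOCl: 1.57 / 0.1935 = 8.115 ppm.
FC to add: 8.115 − 0.6 = 7.515 mg/L as Cl₂.
Cl₂ equivalent: 7.515 mg/L × 160,000 L = 1202 g.
Product at 70.4% available Cl: 1202 / 0.704 = 1708 g.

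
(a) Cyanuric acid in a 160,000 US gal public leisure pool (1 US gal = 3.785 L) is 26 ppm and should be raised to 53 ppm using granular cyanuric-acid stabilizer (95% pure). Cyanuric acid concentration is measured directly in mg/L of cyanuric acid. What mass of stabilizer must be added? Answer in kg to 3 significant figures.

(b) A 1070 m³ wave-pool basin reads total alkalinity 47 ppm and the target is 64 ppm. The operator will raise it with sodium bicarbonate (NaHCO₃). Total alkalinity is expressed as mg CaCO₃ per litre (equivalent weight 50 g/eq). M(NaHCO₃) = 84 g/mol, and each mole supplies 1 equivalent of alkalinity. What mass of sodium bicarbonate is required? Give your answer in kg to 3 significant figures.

(a) Volume: 160,000 US gal × 3.785 L/gal = 605,600 L.
(a) CYA to add: (53 − 26) = 27 mg/L × 605,600 L = 16,350 g cyanuric acid.
(a) At 95% purity: 16,350 / 0.95 = 17,210 g product.

(b) Volume: 1070 m³ = 1,070,000 L.
(b) Alkalinity to add: (64 − 47) = 17 mg/L as CaCO₃ × 1,070,000 L = 18,190 g as CaCO₃.
(b) Equivalents: 18,190 g ÷ 50 g/eq = 363.8 eq.
(b) NaHCO₃ supplies 1 eq per mole → 363.8 mol.
(b) Mass: 363.8 mol × 84 g/mol = 30,560 g.

(a) 17.2 kg; (b) 30.6 kg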